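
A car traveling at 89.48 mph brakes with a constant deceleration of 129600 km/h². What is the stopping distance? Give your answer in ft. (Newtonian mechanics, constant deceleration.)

v₀ = 89.48 mph × 0.44704 = 40.0011 m/s
a = 129600 km/h² × 7.716049382716049e-05 = 10.0 m/s²
d = v₀² / (2a) = 40.0011² / (2 × 10.0) = 1600.09 / 20.0 = 80.0045 m
d = 80.0045 m / 0.3048 = 262.5 ft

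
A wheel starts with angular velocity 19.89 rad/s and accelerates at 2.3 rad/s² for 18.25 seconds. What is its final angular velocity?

ω = ω₀ + αt = 19.89 + 2.3 × 18.25 = 61.86 rad/s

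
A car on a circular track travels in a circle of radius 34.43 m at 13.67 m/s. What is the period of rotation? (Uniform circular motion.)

T = 2πr/v = 2π×34.43/13.67 = 15.83 s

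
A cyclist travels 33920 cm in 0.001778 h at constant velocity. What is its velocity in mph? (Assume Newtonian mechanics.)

d = 33920 cm × 0.01 = 339.2 m
t = 0.001778 h × 3600.0 = 6.4008 s
v = d / t = 339.2 / 6.4008 = 52.9934 m/s
v = 52.9934 m/s / 0.44704 = 118.5 mph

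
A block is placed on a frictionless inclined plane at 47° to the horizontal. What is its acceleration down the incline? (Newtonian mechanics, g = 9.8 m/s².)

a = g sin(θ) = 9.8 × sin(47°) = 9.8 × 0.7314 = 7.17 m/s²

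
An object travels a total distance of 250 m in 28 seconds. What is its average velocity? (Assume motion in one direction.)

v_avg = Δd / Δt = 250 / 28 = 8.93 m/s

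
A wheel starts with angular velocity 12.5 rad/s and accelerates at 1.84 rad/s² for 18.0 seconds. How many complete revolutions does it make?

θ = ω₀t + ½αt² = 12.5×18.0 + ½×1.84×18.0² = 523.08 rad
Total revolutions = θ/(2π) = 523.08/(2π) = 83.25
Complete revolutions = ⌊83.25⌋ = 83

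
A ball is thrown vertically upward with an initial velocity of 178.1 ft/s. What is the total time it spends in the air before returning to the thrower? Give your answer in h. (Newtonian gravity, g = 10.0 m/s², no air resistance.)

v₀ = 178.1 ft/s × 0.3048 = 54.2849 m/s
t_total = 2 × v₀ / g = 2 × 54.2849 / 10.0 = 10.857 s
t_total = 10.857 s / 3600.0 = 0.003016 h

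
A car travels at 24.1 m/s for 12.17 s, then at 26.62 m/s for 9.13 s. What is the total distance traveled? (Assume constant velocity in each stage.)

d₁ = v₁t₁ = 24.1 × 12.17 = 293.297 m
d₂ = v₂t₂ = 26.62 × 9.13 = 243.0406 m
d_total = 293.297 + 243.0406 = 536.34 m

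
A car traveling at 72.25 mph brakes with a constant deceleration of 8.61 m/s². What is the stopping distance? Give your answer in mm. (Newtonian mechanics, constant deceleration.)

v₀ = 72.25 mph × 0.44704 = 32.2986 m/s
d = v₀² / (2a) = 32.2986² / (2 × 8.61) = 1043.2 / 17.22 = 60.5807 m
d = 60.5807 m / 0.001 = 60580 mm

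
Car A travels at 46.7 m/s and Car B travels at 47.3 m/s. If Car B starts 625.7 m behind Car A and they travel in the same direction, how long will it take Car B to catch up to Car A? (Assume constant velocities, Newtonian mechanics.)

Relative speed: v_rel = 47.3 - 46.7 = 0.6 m/s
Time to catch: t = d₀/v_rel = 625.7/0.6 = 1042.83 s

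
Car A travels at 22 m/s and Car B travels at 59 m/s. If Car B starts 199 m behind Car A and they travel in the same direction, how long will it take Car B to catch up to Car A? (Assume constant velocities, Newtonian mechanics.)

Relative speed: v_rel = 59 - 22 = 37 m/s
Time to catch: t = d₀/v_rel = 199/37 = 5.38 s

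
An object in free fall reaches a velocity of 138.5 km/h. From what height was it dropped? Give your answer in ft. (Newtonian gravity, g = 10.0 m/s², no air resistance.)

v = 138.5 km/h × 0.2777777777777778 = 38.4722 m/s
h = v² / (2g) = 38.4722² / (2 × 10.0) = 74.0055 m
h = 74.0055 m / 0.3048 = 242.8 ft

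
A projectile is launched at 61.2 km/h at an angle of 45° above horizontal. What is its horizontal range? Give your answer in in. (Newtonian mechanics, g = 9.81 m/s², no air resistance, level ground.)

v₀ = 61.2 km/h × 0.2777777777777778 = 17.0 m/s
R = v₀² × sin(2θ) / g = 17.0² × sin(2 × 45°) / 9.81 = 289.0 × 1.0 / 9.81 = 29.4597 m
R = 29.4597 m / 0.0254 = 1160 in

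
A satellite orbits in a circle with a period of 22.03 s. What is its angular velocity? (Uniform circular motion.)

ω = 2π/T = 2π/22.03 = 0.2852 rad/s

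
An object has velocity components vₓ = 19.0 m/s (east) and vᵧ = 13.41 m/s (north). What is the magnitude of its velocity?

|v| = √(vₓ² + vᵧ²) = √(19.0² + 13.41²) = √(540.8281) = 23.26 m/s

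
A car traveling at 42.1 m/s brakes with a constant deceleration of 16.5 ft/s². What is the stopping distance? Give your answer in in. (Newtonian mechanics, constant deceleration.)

a = 16.5 ft/s² × 0.3048 = 5.0292 m/s²
d = v₀² / (2a) = 42.1² / (2 × 5.0292) = 1772.41 / 10.0584 = 176.212 m
d = 176.212 m / 0.0254 = 6937 in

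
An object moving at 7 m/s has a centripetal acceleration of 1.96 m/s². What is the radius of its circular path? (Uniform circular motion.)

r = v²/a_c = 7²/1.96 = 25.0 m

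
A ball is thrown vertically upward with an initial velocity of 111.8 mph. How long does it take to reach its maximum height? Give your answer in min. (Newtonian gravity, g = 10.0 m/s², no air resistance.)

v₀ = 111.8 mph × 0.44704 = 49.9791 m/s
t_up = v₀ / g = 49.9791 / 10.0 = 4.99791 s
t_up = 4.99791 s / 60.0 = 0.0833 min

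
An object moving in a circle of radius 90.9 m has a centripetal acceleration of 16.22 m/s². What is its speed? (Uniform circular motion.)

v = √(a_c × r) = √(16.22 × 90.9) = 38.4 m/s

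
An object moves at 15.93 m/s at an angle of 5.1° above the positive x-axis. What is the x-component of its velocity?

vₓ = v cos(θ) = 15.93 × cos(5.1°) = 15.87 m/s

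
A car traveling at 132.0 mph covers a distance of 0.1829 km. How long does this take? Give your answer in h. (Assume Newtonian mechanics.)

d = 0.1829 km × 1000.0 = 182.9 m
v = 132.0 mph × 0.44704 = 59.0093 m/s
t = d / v = 182.9 / 59.0093 = 3.09951 s
t = 3.09951 s / 3600.0 = 0.000861 h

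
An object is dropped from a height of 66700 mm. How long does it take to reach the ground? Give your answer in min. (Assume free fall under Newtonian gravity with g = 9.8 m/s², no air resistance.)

h = 66700 mm × 0.001 = 66.7 m
t = √(2h/g) = √(2 × 66.7 / 9.8) = 3.68948 s
t = 3.68948 s / 60.0 = 0.06149 min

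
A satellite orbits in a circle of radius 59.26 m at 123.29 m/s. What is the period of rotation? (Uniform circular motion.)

T = 2πr/v = 2π×59.26/123.29 = 3.02 s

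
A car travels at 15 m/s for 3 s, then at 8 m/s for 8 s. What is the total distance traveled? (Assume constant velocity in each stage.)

d₁ = v₁t₁ = 15 × 3 = 45 m
d₂ = v₂t₂ = 8 × 8 = 64 m
d_total = 45 + 64 = 109 m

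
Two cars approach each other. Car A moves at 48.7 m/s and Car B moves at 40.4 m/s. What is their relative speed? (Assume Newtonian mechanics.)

v_rel = v_A + v_B = 48.7 + 40.4 = 89.1 m/s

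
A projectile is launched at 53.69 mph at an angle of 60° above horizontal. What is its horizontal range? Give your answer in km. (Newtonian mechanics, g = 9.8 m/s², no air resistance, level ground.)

v₀ = 53.69 mph × 0.44704 = 24.0016 m/s
R = v₀² × sin(2θ) / g = 24.0016² × sin(2 × 60°) / 9.8 = 576.077 × 0.866025 / 9.8 = 50.9079 m
R = 50.9079 m / 1000.0 = 0.05091 km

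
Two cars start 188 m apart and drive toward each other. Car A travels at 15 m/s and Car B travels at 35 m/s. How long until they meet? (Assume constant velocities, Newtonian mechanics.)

Combined speed: v_combined = 15 + 35 = 50 m/s
Time to meet: t = d/v_combined = 188/50 = 3.76 s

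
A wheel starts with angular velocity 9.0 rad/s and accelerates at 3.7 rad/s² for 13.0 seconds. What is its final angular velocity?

ω = ω₀ + αt = 9.0 + 3.7 × 13.0 = 57.1 rad/s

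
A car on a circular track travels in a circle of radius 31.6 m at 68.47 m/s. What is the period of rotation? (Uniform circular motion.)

T = 2πr/v = 2π×31.6/68.47 = 2.9 s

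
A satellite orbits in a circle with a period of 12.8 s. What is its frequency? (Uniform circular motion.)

f = 1/T = 1/12.8 = 0.0781 Hz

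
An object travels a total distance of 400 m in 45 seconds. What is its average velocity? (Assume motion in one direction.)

v_avg = Δd / Δt = 400 / 45 = 8.89 m/s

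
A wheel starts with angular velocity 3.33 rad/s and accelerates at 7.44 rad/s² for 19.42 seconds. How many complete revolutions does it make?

θ = ω₀t + ½αt² = 3.33×19.42 + ½×7.44×19.42² = 1467.616008 rad
Total revolutions = θ/(2π) = 1467.616008/(2π) = 233.58
Complete revolutions = ⌊233.58⌋ = 233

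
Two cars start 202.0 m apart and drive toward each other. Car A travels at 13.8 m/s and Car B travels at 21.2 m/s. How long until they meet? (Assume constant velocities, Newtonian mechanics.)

Combined speed: v_combined = 13.8 + 21.2 = 35.0 m/s
Time to meet: t = d/v_combined = 202.0/35.0 = 5.77 s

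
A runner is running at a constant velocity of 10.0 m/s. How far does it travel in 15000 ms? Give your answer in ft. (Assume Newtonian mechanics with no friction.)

t = 15000 ms × 0.001 = 15.0 s
d = v × t = 10.0 × 15.0 = 150.0 m
d = 150.0 m / 0.3048 = 492.1 ft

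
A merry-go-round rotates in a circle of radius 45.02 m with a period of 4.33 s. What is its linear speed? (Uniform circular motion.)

v = 2πr/T = 2π×45.02/4.33 = 65.33 m/s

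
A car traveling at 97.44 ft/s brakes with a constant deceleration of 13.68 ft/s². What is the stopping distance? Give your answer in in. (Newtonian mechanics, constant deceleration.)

v₀ = 97.44 ft/s × 0.3048 = 29.6997 m/s
a = 13.68 ft/s² × 0.3048 = 4.16966 m/s²
d = v₀² / (2a) = 29.6997² / (2 × 4.16966) = 882.072 / 8.33932 = 105.773 m
d = 105.773 m / 0.0254 = 4164 in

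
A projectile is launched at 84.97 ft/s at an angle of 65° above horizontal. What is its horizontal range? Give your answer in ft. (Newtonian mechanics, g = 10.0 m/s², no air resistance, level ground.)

v₀ = 84.97 ft/s × 0.3048 = 25.8989 m/s
R = v₀² × sin(2θ) / g = 25.8989² × sin(2 × 65°) / 10.0 = 670.753 × 0.766044 / 10.0 = 51.3826 m
R = 51.3826 m / 0.3048 = 168.6 ft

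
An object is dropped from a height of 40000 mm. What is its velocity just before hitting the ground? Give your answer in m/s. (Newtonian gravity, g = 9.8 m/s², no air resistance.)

h = 40000 mm × 0.001 = 40.0 m
v = √(2gh) = √(2 × 9.8 × 40.0) = 28.0 m/s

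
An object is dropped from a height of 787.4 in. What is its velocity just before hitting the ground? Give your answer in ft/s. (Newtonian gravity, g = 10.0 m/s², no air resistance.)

h = 787.4 in × 0.0254 = 20.0 m
v = √(2gh) = √(2 × 10.0 × 20.0) = 20.0 m/s
v = 20.0 m/s / 0.3048 = 65.62 ft/s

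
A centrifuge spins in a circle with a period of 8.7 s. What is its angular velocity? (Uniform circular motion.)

ω = 2π/T = 2π/8.7 = 0.7222 rad/s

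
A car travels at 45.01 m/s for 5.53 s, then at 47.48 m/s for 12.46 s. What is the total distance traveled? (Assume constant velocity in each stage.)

d₁ = v₁t₁ = 45.01 × 5.53 = 248.9053 m
d₂ = v₂t₂ = 47.48 × 12.46 = 591.6008 m
d_total = 248.9053 + 591.6008 = 840.51 m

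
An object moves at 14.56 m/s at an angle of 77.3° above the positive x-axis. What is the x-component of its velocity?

vₓ = v cos(θ) = 14.56 × cos(77.3°) = 3.2 m/s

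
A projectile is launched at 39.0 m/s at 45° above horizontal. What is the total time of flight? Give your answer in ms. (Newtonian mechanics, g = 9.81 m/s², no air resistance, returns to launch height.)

T = 2 × v₀ × sin(θ) / g = 2 × 39.0 × sin(45°) / 9.81 = 2 × 39.0 × 0.707107 / 9.81 = 5.62226 s
T = 5.62226 s / 0.001 = 5622 ms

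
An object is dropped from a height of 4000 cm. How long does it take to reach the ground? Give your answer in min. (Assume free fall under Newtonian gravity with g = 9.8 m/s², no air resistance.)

h = 4000 cm × 0.01 = 40.0 m
t = √(2h/g) = √(2 × 40.0 / 9.8) = 2.85714 s
t = 2.85714 s / 60.0 = 0.04762 min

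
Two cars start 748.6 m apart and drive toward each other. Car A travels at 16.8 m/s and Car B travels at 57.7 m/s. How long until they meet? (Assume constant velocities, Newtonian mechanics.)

Combined speed: v_combined = 16.8 + 57.7 = 74.5 m/s
Time to meet: t = d/v_combined = 748.6/74.5 = 10.05 s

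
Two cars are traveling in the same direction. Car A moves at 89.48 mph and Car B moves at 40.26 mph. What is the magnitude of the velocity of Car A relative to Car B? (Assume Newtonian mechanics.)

v_rel = |v_A - v_B| = |89.48 - 40.26| = 49.22 mph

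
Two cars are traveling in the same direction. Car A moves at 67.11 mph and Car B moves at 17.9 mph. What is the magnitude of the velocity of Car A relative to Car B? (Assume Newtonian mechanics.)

v_rel = |v_A - v_B| = |67.11 - 17.9| = 49.21 mph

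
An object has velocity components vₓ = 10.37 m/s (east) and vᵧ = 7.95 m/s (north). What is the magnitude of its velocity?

|v| = √(vₓ² + vᵧ²) = √(10.37² + 7.95²) = √(170.7394) = 13.07 m/s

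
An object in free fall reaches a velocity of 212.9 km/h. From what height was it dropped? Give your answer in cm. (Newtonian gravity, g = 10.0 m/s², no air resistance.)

v = 212.9 km/h × 0.2777777777777778 = 59.1389 m/s
h = v² / (2g) = 59.1389² / (2 × 10.0) = 174.87 m
h = 174.87 m / 0.01 = 17490 cm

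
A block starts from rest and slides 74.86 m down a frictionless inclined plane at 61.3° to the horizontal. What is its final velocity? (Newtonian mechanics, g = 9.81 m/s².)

a = g sin(θ) = 9.81 × sin(61.3°) = 8.6048 m/s²
v = √(2ad) = √(2 × 8.6048 × 74.86) = 35.89 m/s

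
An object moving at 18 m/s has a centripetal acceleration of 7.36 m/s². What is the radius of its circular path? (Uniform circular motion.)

r = v²/a_c = 18²/7.36 = 44.02 m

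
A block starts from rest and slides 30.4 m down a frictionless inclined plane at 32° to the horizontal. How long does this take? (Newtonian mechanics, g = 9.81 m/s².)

a = g sin(θ) = 9.81 × sin(32°) = 5.1985 m/s²
t = √(2d/a) = √(2 × 30.4 / 5.1985) = 3.42 s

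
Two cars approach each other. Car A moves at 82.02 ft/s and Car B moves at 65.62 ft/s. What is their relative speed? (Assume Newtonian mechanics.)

v_rel = v_A + v_B = 82.02 + 65.62 = 147.64 ft/s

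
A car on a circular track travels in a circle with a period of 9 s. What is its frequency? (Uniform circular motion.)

f = 1/T = 1/9 = 0.1111 Hz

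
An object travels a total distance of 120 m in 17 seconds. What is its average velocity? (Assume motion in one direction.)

v_avg = Δd / Δt = 120 / 17 = 7.06 m/s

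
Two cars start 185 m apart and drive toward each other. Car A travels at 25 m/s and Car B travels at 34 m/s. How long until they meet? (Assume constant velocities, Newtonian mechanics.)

Combined speed: v_combined = 25 + 34 = 59 m/s
Time to meet: t = d/v_combined = 185/59 = 3.14 s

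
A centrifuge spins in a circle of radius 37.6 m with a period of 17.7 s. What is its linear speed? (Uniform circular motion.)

v = 2πr/T = 2π×37.6/17.7 = 13.35 m/s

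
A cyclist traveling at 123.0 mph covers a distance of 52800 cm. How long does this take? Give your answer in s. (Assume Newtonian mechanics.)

d = 52800 cm × 0.01 = 528.0 m
v = 123.0 mph × 0.44704 = 54.9859 m/s
t = d / v = 528.0 / 54.9859 = 9.602 s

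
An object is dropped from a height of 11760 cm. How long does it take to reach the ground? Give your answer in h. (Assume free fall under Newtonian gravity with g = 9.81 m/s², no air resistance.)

h = 11760 cm × 0.01 = 117.6 m
t = √(2h/g) = √(2 × 117.6 / 9.81) = 4.89648 s
t = 4.89648 s / 3600.0 = 0.00136 h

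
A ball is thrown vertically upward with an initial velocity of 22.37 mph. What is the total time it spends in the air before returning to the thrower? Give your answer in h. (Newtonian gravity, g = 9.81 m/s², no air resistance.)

v₀ = 22.37 mph × 0.44704 = 10.0003 m/s
t_total = 2 × v₀ / g = 2 × 10.0003 / 9.81 = 2.0388 s
t_total = 2.0388 s / 3600.0 = 0.0005663 h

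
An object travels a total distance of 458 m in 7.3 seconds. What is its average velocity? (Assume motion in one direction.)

v_avg = Δd / Δt = 458 / 7.3 = 62.74 m/s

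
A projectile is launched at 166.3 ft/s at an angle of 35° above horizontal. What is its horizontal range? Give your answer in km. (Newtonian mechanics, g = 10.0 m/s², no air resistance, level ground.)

v₀ = 166.3 ft/s × 0.3048 = 50.6882 m/s
R = v₀² × sin(2θ) / g = 50.6882² × sin(2 × 35°) / 10.0 = 2569.29 × 0.939693 / 10.0 = 241.434 m
R = 241.434 m / 1000.0 = 0.2414 km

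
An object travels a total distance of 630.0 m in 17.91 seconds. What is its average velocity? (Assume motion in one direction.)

v_avg = Δd / Δt = 630.0 / 17.91 = 35.18 m/s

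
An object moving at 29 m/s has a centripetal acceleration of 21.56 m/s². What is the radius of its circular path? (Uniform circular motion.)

r = v²/a_c = 29²/21.56 = 39.01 m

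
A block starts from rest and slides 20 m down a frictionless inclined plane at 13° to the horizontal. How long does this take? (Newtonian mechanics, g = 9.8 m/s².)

a = g sin(θ) = 9.8 × sin(13°) = 2.2045 m/s²
t = √(2d/a) = √(2 × 20 / 2.2045) = 4.26 s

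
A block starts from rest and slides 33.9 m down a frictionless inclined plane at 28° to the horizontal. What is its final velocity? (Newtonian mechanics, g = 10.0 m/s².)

a = g sin(θ) = 10.0 × sin(28°) = 4.6947 m/s²
v = √(2ad) = √(2 × 4.6947 × 33.9) = 17.84 m/s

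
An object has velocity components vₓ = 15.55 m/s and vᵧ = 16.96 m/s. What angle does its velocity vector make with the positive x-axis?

θ = arctan(vᵧ/vₓ) = arctan(16.96/15.55) = 47.48°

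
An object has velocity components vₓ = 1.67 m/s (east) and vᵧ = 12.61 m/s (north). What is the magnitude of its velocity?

|v| = √(vₓ² + vᵧ²) = √(1.67² + 12.61²) = √(161.801) = 12.72 m/s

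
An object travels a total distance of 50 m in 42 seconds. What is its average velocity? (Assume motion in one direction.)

v_avg = Δd / Δt = 50 / 42 = 1.19 m/s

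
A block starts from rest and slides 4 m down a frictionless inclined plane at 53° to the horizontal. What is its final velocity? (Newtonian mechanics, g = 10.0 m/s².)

a = g sin(θ) = 10.0 × sin(53°) = 7.9864 m/s²
v = √(2ad) = √(2 × 7.9864 × 4) = 7.99 m/s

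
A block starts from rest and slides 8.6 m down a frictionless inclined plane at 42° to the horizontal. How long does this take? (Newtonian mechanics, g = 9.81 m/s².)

a = g sin(θ) = 9.81 × sin(42°) = 6.5642 m/s²
t = √(2d/a) = √(2 × 8.6 / 6.5642) = 1.62 s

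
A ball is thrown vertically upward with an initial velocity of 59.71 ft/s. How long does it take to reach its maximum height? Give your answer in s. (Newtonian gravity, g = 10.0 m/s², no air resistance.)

v₀ = 59.71 ft/s × 0.3048 = 18.1996 m/s
t_up = v₀ / g = 18.1996 / 10.0 = 1.82 s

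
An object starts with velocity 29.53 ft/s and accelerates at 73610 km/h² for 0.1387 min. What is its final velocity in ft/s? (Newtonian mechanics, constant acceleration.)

v₀ = 29.53 ft/s × 0.3048 = 9.00074 m/s
a = 73610 km/h² × 7.716049382716049e-05 = 5.67978 m/s²
t = 0.1387 min × 60.0 = 8.322 s
v = v₀ + a × t = 9.00074 + 5.67978 × 8.322 = 56.2679 m/s
v = 56.2679 m/s / 0.3048 = 184.6 ft/s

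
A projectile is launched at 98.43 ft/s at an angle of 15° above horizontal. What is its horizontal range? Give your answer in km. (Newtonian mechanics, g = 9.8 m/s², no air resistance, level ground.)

v₀ = 98.43 ft/s × 0.3048 = 30.0015 m/s
R = v₀² × sin(2θ) / g = 30.0015² × sin(2 × 15°) / 9.8 = 900.09 × 0.5 / 9.8 = 45.923 m
R = 45.923 m / 1000.0 = 0.04592 km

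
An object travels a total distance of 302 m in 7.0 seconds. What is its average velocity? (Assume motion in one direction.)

v_avg = Δd / Δt = 302 / 7.0 = 43.14 m/s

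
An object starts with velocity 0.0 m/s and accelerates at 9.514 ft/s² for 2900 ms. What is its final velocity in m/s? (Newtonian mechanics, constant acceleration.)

a = 9.514 ft/s² × 0.3048 = 2.89987 m/s²
t = 2900 ms × 0.001 = 2.9 s
v = v₀ + a × t = 0.0 + 2.89987 × 2.9 = 8.41 m/s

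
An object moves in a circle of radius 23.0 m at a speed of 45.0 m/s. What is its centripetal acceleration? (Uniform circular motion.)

a_c = v²/r = 45.0²/23.0 = 2025.0/23.0 = 88.04 m/s²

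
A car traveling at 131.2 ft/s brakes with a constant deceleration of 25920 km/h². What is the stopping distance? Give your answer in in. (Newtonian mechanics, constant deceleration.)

v₀ = 131.2 ft/s × 0.3048 = 39.9898 m/s
a = 25920 km/h² × 7.716049382716049e-05 = 2.0 m/s²
d = v₀² / (2a) = 39.9898² / (2 × 2.0) = 1599.18 / 4.0 = 399.795 m
d = 399.795 m / 0.0254 = 15740 in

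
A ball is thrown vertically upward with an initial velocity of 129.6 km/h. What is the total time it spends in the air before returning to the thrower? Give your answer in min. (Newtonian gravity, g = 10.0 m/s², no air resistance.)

v₀ = 129.6 km/h × 0.2777777777777778 = 36.0 m/s
t_total = 2 × v₀ / g = 2 × 36.0 / 10.0 = 7.2 s
t_total = 7.2 s / 60.0 = 0.12 min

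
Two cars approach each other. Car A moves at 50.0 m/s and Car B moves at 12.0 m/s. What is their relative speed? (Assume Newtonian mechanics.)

v_rel = v_A + v_B = 50.0 + 12.0 = 62.0 m/s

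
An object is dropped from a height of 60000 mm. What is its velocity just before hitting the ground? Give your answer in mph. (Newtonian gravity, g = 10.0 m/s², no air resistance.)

h = 60000 mm × 0.001 = 60.0 m
v = √(2gh) = √(2 × 10.0 × 60.0) = 34.641 m/s
v = 34.641 m/s / 0.44704 = 77.49 mph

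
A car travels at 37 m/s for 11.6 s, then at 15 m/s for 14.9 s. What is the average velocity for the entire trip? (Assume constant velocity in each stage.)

d₁ = v₁t₁ = 37 × 11.6 = 429.2 m
d₂ = v₂t₂ = 15 × 14.9 = 223.5 m
d_total = 652.7 m, t_total = 26.5 s
v_avg = d_total/t_total = 652.7/26.5 = 24.63 m/s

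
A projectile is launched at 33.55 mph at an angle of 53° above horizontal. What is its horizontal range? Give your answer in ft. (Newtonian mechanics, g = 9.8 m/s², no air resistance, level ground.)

v₀ = 33.55 mph × 0.44704 = 14.9982 m/s
R = v₀² × sin(2θ) / g = 14.9982² × sin(2 × 53°) / 9.8 = 224.946 × 0.961262 / 9.8 = 22.0645 m
R = 22.0645 m / 0.3048 = 72.39 ft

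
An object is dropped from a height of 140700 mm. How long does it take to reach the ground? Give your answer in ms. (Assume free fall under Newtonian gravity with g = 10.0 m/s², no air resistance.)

h = 140700 mm × 0.001 = 140.7 m
t = √(2h/g) = √(2 × 140.7 / 10.0) = 5.30471 s
t = 5.30471 s / 0.001 = 5305 ms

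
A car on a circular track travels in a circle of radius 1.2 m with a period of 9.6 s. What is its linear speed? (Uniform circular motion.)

v = 2πr/T = 2π×1.2/9.6 = 0.79 m/s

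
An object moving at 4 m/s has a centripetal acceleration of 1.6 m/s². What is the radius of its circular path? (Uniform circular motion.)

r = v²/a_c = 4²/1.6 = 10.0 m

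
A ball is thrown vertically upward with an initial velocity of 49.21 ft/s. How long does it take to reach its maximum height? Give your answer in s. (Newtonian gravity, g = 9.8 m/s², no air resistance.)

v₀ = 49.21 ft/s × 0.3048 = 14.9992 m/s
t_up = v₀ / g = 14.9992 / 9.8 = 1.531 s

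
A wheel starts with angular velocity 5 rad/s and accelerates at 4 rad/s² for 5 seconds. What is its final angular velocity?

ω = ω₀ + αt = 5 + 4 × 5 = 25 rad/s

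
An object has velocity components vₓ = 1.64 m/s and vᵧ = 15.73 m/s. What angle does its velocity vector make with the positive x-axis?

θ = arctan(vᵧ/vₓ) = arctan(15.73/1.64) = 84.05°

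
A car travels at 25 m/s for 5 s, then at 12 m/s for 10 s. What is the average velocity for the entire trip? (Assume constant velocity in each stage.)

d₁ = v₁t₁ = 25 × 5 = 125 m
d₂ = v₂t₂ = 12 × 10 = 120 m
d_total = 245 m, t_total = 15 s
v_avg = d_total/t_total = 245/15 = 16.33 m/s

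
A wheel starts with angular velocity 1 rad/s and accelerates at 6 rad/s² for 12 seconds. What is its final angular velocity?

ω = ω₀ + αt = 1 + 6 × 12 = 73 rad/s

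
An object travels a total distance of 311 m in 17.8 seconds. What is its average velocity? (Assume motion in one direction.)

v_avg = Δd / Δt = 311 / 17.8 = 17.47 m/s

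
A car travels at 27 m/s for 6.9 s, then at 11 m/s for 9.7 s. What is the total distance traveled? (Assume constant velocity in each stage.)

d₁ = v₁t₁ = 27 × 6.9 = 186.3 m
d₂ = v₂t₂ = 11 × 9.7 = 106.7 m
d_total = 186.3 + 106.7 = 293.0 m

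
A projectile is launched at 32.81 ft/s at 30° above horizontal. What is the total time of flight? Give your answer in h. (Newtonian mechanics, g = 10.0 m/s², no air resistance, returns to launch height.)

v₀ = 32.81 ft/s × 0.3048 = 10.0005 m/s
T = 2 × v₀ × sin(θ) / g = 2 × 10.0005 × sin(30°) / 10.0 = 2 × 10.0005 × 0.5 / 10.0 = 1.00005 s
T = 1.00005 s / 3600.0 = 0.0002778 h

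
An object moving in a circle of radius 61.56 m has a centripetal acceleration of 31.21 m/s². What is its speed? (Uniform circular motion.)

v = √(a_c × r) = √(31.21 × 61.56) = 43.83 m/s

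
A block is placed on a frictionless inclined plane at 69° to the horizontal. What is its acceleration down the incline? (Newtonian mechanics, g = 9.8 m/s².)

a = g sin(θ) = 9.8 × sin(69°) = 9.8 × 0.9336 = 9.15 m/s²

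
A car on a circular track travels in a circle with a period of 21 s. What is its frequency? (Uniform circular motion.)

f = 1/T = 1/21 = 0.0476 Hz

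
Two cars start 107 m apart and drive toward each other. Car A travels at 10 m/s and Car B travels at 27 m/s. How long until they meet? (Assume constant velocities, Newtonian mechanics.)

Combined speed: v_combined = 10 + 27 = 37 m/s
Time to meet: t = d/v_combined = 107/37 = 2.89 s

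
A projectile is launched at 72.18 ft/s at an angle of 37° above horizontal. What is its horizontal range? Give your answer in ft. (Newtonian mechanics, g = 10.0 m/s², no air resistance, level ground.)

v₀ = 72.18 ft/s × 0.3048 = 22.0005 m/s
R = v₀² × sin(2θ) / g = 22.0005² × sin(2 × 37°) / 10.0 = 484.022 × 0.961262 / 10.0 = 46.5272 m
R = 46.5272 m / 0.3048 = 152.6 ft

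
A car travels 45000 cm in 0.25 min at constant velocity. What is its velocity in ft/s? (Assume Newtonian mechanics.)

d = 45000 cm × 0.01 = 450.0 m
t = 0.25 min × 60.0 = 15.0 s
v = d / t = 450.0 / 15.0 = 30.0 m/s
v = 30.0 m/s / 0.3048 = 98.43 ft/s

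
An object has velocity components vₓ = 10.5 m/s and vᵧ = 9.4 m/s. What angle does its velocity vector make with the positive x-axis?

θ = arctan(vᵧ/vₓ) = arctan(9.4/10.5) = 41.84°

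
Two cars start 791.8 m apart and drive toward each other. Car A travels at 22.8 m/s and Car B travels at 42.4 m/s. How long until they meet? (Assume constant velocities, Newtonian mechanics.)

Combined speed: v_combined = 22.8 + 42.4 = 65.2 m/s
Time to meet: t = d/v_combined = 791.8/65.2 = 12.14 s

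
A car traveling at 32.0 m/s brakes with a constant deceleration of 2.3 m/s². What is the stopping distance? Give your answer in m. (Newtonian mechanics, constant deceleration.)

d = v₀² / (2a) = 32.0² / (2 × 2.3) = 1024.0 / 4.6 = 222.6 m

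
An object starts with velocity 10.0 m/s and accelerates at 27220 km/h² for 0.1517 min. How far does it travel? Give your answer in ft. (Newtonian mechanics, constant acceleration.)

a = 27220 km/h² × 7.716049382716049e-05 = 2.10031 m/s²
t = 0.1517 min × 60.0 = 9.102 s
d = v₀ × t + ½ × a × t² = 10.0 × 9.102 + 0.5 × 2.10031 × 9.102² = 178.022 m
d = 178.022 m / 0.3048 = 584.1 ft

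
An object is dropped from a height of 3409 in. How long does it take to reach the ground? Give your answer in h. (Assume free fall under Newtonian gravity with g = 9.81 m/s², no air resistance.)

h = 3409 in × 0.0254 = 86.5886 m
t = √(2h/g) = √(2 × 86.5886 / 9.81) = 4.20156 s
t = 4.20156 s / 3600.0 = 0.001167 h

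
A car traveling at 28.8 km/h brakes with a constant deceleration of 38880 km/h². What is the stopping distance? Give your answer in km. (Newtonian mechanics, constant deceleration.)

v₀ = 28.8 km/h × 0.2777777777777778 = 8.0 m/s
a = 38880 km/h² × 7.716049382716049e-05 = 3.0 m/s²
d = v₀² / (2a) = 8.0² / (2 × 3.0) = 64.0 / 6.0 = 10.6667 m
d = 10.6667 m / 1000.0 = 0.01067 km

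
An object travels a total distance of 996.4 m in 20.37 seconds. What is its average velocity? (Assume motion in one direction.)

v_avg = Δd / Δt = 996.4 / 20.37 = 48.92 m/s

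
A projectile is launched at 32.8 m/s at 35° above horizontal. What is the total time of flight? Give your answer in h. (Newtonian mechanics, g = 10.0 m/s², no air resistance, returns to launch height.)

T = 2 × v₀ × sin(θ) / g = 2 × 32.8 × sin(35°) / 10.0 = 2 × 32.8 × 0.573576 / 10.0 = 3.76266 s
T = 3.76266 s / 3600.0 = 0.001045 h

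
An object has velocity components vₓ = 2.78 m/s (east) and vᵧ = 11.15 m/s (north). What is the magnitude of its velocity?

|v| = √(vₓ² + vᵧ²) = √(2.78² + 11.15²) = √(132.0509) = 11.49 m/s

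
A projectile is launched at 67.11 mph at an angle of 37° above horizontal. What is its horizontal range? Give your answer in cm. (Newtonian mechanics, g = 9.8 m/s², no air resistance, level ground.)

v₀ = 67.11 mph × 0.44704 = 30.0009 m/s
R = v₀² × sin(2θ) / g = 30.0009² × sin(2 × 37°) / 9.8 = 900.054 × 0.961262 / 9.8 = 88.2845 m
R = 88.2845 m / 0.01 = 8828 cm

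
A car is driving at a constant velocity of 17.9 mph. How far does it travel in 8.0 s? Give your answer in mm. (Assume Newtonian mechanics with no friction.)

v = 17.9 mph × 0.44704 = 8.00202 m/s
d = v × t = 8.00202 × 8.0 = 64.0162 m
d = 64.0162 m / 0.001 = 64020 mm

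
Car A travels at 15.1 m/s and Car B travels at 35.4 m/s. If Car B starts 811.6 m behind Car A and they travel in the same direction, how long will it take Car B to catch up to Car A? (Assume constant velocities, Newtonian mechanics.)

Relative speed: v_rel = 35.4 - 15.1 = 20.3 m/s
Time to catch: t = d₀/v_rel = 811.6/20.3 = 39.98 s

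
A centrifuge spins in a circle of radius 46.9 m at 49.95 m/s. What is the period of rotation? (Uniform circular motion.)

T = 2πr/v = 2π×46.9/49.95 = 5.9 s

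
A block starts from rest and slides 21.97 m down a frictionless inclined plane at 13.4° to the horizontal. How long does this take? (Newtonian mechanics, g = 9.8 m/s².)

a = g sin(θ) = 9.8 × sin(13.4°) = 2.2711 m/s²
t = √(2d/a) = √(2 × 21.97 / 2.2711) = 4.4 s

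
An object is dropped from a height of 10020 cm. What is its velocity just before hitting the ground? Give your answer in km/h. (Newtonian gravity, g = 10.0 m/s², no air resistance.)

h = 10020 cm × 0.01 = 100.2 m
v = √(2gh) = √(2 × 10.0 × 100.2) = 44.7661 m/s
v = 44.7661 m/s / 0.2777777777777778 = 161.2 km/h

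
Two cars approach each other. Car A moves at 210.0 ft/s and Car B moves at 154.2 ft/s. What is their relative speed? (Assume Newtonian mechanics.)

v_rel = v_A + v_B = 210.0 + 154.2 = 364.2 ft/s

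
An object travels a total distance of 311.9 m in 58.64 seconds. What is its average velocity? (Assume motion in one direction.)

v_avg = Δd / Δt = 311.9 / 58.64 = 5.32 m/s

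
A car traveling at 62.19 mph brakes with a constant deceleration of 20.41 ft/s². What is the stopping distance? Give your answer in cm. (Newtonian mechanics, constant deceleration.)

v₀ = 62.19 mph × 0.44704 = 27.8014 m/s
a = 20.41 ft/s² × 0.3048 = 6.22097 m/s²
d = v₀² / (2a) = 27.8014² / (2 × 6.22097) = 772.918 / 12.4419 = 62.1222 m
d = 62.1222 m / 0.01 = 6212 cm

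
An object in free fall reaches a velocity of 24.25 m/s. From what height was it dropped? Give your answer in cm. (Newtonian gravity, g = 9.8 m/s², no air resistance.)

h = v² / (2g) = 24.25² / (2 × 9.8) = 30.0032 m
h = 30.0032 m / 0.01 = 3000 cm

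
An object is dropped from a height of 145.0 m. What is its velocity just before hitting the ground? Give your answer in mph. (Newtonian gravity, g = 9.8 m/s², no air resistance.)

v = √(2gh) = √(2 × 9.8 × 145.0) = 53.3104 m/s
v = 53.3104 m/s / 0.44704 = 119.3 mph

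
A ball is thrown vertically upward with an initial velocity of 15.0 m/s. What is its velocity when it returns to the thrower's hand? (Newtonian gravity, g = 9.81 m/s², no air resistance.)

By conservation of energy (no air resistance), the ball returns to the throw height with the same speed as launch, but directed downward.
|v_ground| = v₀ = 15.0 m/s
v_ground = 15.0 m/s (downward)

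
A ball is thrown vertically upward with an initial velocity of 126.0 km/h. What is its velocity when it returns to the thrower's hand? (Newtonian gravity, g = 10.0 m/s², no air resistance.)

By conservation of energy (no air resistance), the ball returns to the throw height with the same speed as launch, but directed downward.
|v_ground| = v₀ = 126.0 km/h
v_ground = 126.0 km/h (downward)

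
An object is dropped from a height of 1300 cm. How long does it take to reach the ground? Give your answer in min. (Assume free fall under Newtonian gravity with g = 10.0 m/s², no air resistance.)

h = 1300 cm × 0.01 = 13.0 m
t = √(2h/g) = √(2 × 13.0 / 10.0) = 1.61245 s
t = 1.61245 s / 60.0 = 0.02687 min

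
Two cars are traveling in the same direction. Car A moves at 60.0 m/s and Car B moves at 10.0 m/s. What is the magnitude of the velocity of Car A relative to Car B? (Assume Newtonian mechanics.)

v_rel = |v_A - v_B| = |60.0 - 10.0| = 50.0 m/s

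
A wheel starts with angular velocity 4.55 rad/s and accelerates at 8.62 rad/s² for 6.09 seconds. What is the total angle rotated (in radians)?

θ = ω₀t + ½αt² = 4.55×6.09 + ½×8.62×6.09² = 187.56 rad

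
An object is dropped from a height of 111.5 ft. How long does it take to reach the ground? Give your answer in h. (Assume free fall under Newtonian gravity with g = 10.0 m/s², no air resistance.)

h = 111.5 ft × 0.3048 = 33.9852 m
t = √(2h/g) = √(2 × 33.9852 / 10.0) = 2.60711 s
t = 2.60711 s / 3600.0 = 0.0007242 h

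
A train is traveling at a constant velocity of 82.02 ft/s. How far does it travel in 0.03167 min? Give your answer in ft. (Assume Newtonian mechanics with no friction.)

v = 82.02 ft/s × 0.3048 = 24.9997 m/s
t = 0.03167 min × 60.0 = 1.9002 s
d = v × t = 24.9997 × 1.9002 = 47.5044 m
d = 47.5044 m / 0.3048 = 155.9 ft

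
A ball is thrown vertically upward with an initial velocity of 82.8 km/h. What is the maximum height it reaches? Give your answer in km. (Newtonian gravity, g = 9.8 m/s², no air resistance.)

v₀ = 82.8 km/h × 0.2777777777777778 = 23.0 m/s
h_max = v₀² / (2g) = 23.0² / (2 × 9.8) = 529.0 / 19.6 = 26.9898 m
h_max = 26.9898 m / 1000.0 = 0.02699 km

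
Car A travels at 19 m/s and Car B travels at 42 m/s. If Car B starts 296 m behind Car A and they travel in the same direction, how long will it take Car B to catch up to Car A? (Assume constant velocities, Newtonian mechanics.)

Relative speed: v_rel = 42 - 19 = 23 m/s
Time to catch: t = d₀/v_rel = 296/23 = 12.87 s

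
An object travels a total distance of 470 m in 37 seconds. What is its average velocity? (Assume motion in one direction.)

v_avg = Δd / Δt = 470 / 37 = 12.7 m/s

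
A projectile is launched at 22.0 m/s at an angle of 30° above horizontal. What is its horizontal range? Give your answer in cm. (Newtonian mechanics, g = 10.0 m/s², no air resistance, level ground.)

R = v₀² × sin(2θ) / g = 22.0² × sin(2 × 30°) / 10.0 = 484.0 × 0.866025 / 10.0 = 41.9156 m
R = 41.9156 m / 0.01 = 4192 cm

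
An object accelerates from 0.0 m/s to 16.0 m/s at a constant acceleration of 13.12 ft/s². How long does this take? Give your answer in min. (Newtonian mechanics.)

a = 13.12 ft/s² × 0.3048 = 3.99898 m/s²
t = (v - v₀) / a = (16.0 - 0.0) / 3.99898 = 4.00102 s
t = 4.00102 s / 60.0 = 0.06668 min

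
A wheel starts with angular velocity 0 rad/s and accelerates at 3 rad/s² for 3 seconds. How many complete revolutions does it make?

θ = ω₀t + ½αt² = 0×3 + ½×3×3² = 13.5 rad
Total revolutions = θ/(2π) = 13.5/(2π) = 2.15
Complete revolutions = ⌊2.15⌋ = 2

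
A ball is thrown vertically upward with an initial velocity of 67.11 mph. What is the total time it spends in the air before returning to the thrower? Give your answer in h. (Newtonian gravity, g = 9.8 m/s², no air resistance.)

v₀ = 67.11 mph × 0.44704 = 30.0009 m/s
t_total = 2 × v₀ / g = 2 × 30.0009 / 9.8 = 6.12263 s
t_total = 6.12263 s / 3600.0 = 0.001701 h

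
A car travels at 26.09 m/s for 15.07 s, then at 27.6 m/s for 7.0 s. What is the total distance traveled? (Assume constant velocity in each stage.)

d₁ = v₁t₁ = 26.09 × 15.07 = 393.1763 m
d₂ = v₂t₂ = 27.6 × 7.0 = 193.2 m
d_total = 393.1763 + 193.2 = 586.38 m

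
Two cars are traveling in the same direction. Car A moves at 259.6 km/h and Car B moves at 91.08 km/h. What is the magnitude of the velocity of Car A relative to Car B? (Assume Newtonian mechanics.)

v_rel = |v_A - v_B| = |259.6 - 91.08| = 168.52 km/h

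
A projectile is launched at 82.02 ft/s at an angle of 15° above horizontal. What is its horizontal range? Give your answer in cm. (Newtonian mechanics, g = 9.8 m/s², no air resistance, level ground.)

v₀ = 82.02 ft/s × 0.3048 = 24.9997 m/s
R = v₀² × sin(2θ) / g = 24.9997² × sin(2 × 15°) / 9.8 = 624.985 × 0.5 / 9.8 = 31.887 m
R = 31.887 m / 0.01 = 3189 cm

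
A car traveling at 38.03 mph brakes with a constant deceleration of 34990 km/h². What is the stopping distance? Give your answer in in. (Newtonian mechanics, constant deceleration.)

v₀ = 38.03 mph × 0.44704 = 17.0009 m/s
a = 34990 km/h² × 7.716049382716049e-05 = 2.69985 m/s²
d = v₀² / (2a) = 17.0009² / (2 × 2.69985) = 289.031 / 5.3997 = 53.5272 m
d = 53.5272 m / 0.0254 = 2107 in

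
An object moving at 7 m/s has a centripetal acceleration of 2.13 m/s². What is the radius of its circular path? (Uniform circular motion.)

r = v²/a_c = 7²/2.13 = 23.0 m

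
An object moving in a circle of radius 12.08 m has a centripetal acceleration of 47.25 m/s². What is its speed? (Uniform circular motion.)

v = √(a_c × r) = √(47.25 × 12.08) = 23.89 m/s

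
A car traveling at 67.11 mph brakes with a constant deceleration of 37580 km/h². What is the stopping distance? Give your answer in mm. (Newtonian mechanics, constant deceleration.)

v₀ = 67.11 mph × 0.44704 = 30.0009 m/s
a = 37580 km/h² × 7.716049382716049e-05 = 2.89969 m/s²
d = v₀² / (2a) = 30.0009² / (2 × 2.89969) = 900.054 / 5.79938 = 155.198 m
d = 155.198 m / 0.001 = 155200 mm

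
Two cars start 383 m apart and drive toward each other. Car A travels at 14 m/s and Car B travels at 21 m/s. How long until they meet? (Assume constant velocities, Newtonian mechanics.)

Combined speed: v_combined = 14 + 21 = 35 m/s
Time to meet: t = d/v_combined = 383/35 = 10.94 s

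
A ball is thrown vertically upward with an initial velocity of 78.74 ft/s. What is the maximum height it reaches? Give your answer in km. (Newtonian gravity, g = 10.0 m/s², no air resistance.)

v₀ = 78.74 ft/s × 0.3048 = 24.0 m/s
h_max = v₀² / (2g) = 24.0² / (2 × 10.0) = 576.0 / 20.0 = 28.8 m
h_max = 28.8 m / 1000.0 = 0.0288 km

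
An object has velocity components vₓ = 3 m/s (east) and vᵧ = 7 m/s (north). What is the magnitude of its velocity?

|v| = √(vₓ² + vᵧ²) = √(3² + 7²) = √(58) = 7.62 m/s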